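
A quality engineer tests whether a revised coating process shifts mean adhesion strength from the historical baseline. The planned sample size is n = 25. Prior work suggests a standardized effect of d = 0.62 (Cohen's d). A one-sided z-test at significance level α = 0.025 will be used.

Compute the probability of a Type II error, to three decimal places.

β ≈ 0.127

Noncentrality parameter: δ = d·√n = 0.62 × √25 = 3.1000
One-sided α = 0.025 → critical value z_{0.025} = 1.960.
Power = Φ(δ − 1.960) = Φ(1.140) = 0.8729.
Type II error: β = 1 − power = 1 − 0.8729 = 0.1271.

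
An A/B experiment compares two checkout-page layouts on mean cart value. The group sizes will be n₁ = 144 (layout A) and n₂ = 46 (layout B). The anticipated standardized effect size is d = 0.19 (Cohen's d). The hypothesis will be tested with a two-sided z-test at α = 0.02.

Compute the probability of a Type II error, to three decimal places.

β ≈ 0.886

Noncentrality parameter: δ = d / √(1/n₁ + 1/n₂) = 0.19 / √(1/144 + 1/46) = 1.1219
Two-sided α = 0.02 → critical value z_{0.01} = 2.326.
Power = Φ(δ − 2.326) + Φ(−δ − 2.326) = Φ(-1.204) + Φ(-3.448) = 0.1142 + 0.0003 = 0.1145.
Type II error: β = 1 − power = 1 − 0.1145 = 0.8855.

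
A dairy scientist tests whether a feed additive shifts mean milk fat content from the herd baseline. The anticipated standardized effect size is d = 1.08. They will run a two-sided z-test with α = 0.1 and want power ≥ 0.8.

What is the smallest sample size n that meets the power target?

n = 6

Set Φ(δ − 1.645) = 0.8; then δ − 1.645 = Φ⁻¹(0.8) = 0.842, giving δ = 2.486.
(Ignoring the negligible lower-tail rejection probability gives the usual closed-form inversion.)
δ = d·√n ⇒ n = (δ/d)² = (2.486 / 1.08)² = 5.30.
Round up to the next whole unit.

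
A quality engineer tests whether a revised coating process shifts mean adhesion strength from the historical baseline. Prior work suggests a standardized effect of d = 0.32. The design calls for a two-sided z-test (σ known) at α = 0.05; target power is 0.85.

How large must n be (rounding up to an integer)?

Set Φ(δ − 1.960) = 0.85; then δ − 1.960 = Φ⁻¹(0.85) = 1.036, giving δ = 2.996.
(Ignoring the negligible lower-tail rejection probability gives the usual closed-form inversion.)
δ = d·√n ⇒ n = (δ/d)² = (2.996 / 0.32)² = 87.68.
Round up to the next whole unit.

n = 88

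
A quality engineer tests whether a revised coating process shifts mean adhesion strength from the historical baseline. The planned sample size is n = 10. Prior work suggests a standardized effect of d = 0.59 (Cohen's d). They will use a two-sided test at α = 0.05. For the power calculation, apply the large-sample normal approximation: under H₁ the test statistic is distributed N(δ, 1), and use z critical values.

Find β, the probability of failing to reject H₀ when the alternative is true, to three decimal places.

β ≈ 0.537

Noncentrality parameter: δ = d·√n = 0.59 × √10 = 1.8657
Critical value for a two-sided test at α = 0.05: z_{α/2} = 1.960.
Power = Φ(δ − 1.960) + Φ(−δ − 1.960) = Φ(-0.094) + Φ(-3.826) = 0.4625 + 0.0001 = 0.4625.
Type II error: β = 1 − power = 1 − 0.4625 = 0.5375.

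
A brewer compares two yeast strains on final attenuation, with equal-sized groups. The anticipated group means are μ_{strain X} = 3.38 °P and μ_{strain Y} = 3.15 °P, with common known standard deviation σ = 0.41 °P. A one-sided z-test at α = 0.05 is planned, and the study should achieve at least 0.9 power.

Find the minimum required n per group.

Standardized effect: d = |μ_{strain X} − μ_{strain Y}| / σ = |3.38 − 3.15| / 0.41 = 0.5610
For power 0.9 need Φ(δ − z_{0.05}) = 0.9, so δ = z_{0.05} + z_{0.10} = 1.645 + 1.282 = 2.926.
δ = d·√(n/2) ⇒ n = 2(δ/d)² = 2 × (2.926 / 0.5610)² = 54.43.
Rounding up, n = 55 per group.

n = 55 per group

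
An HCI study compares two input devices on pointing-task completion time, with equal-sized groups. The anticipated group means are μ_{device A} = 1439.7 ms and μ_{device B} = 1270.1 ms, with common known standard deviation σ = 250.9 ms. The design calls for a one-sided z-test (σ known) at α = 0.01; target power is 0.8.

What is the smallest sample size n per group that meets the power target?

Standardized effect: d = |μ_{device A} − μ_{device B}| / σ = |1439.7 − 1270.1| / 250.9 = 0.6760
Set Φ(δ − 2.326) = 0.8; then δ − 2.326 = Φ⁻¹(0.8) = 0.842, giving δ = 3.168.
δ = d·√(n/2) ⇒ n = 2(δ/d)² = 2 × (3.168 / 0.6760)² = 43.93.
Rounding up, n = 44 per group.

n = 44 per group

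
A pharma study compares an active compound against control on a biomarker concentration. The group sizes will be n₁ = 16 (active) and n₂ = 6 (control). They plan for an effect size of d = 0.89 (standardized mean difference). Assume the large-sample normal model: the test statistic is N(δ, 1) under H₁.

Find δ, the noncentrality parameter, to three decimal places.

δ = d / √(1/n₁ + 1/n₂) = 0.89 / √(1/16 + 1/6) = 1.8591

δ ≈ 1.859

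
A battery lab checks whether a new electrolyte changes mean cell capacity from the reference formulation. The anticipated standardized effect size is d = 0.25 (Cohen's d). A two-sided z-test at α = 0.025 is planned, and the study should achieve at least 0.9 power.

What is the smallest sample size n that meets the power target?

n = 199

Set Φ(δ − 2.241) = 0.9; then δ − 2.241 = Φ⁻¹(0.9) = 1.282, giving δ = 3.523.
(Ignoring the negligible lower-tail rejection probability gives the usual closed-form inversion.)
δ = d·√n ⇒ n = (δ/d)² = (3.523 / 0.25)² = 198.58.
Rounding up, n = 199.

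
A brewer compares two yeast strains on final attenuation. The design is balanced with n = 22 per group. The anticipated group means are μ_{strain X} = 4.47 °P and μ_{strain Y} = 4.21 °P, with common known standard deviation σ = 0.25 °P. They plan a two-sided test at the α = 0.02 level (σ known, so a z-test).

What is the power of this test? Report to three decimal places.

Standardized effect: d = |μ_{strain X} − μ_{strain Y}| / σ = |4.47 − 4.21| / 0.25 = 1.0400
Noncentrality parameter: δ = d·√(n/2) = 1.0400 × √(22/2) = 3.4493
Critical value for a two-sided test at α = 0.02: z_{α/2} = 2.326.
Power = Φ(δ − 2.326) + Φ(−δ − 2.326) = Φ(1.123) + Φ(-5.776) = 0.8693 + 0.0000 = 0.8693.

Power ≈ 0.869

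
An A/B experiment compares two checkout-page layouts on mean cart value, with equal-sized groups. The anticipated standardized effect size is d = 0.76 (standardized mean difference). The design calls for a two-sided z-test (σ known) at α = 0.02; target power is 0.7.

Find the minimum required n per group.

n = 29 per group

Set Φ(δ − 2.326) = 0.7; then δ − 2.326 = Φ⁻¹(0.7) = 0.524, giving δ = 2.851.
(Ignoring the negligible lower-tail rejection probability gives the usual closed-form inversion.)
δ = d·√(n/2) ⇒ n = 2(δ/d)² = 2 × (2.851 / 0.76)² = 28.14.
Round up to the next whole unit.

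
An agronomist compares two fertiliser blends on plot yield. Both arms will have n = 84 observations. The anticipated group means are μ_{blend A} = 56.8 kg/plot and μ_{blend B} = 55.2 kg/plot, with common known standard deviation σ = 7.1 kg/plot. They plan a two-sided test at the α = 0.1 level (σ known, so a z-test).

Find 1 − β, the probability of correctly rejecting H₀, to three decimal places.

Standardized effect: d = |μ_{blend A} − μ_{blend B}| / σ = |56.8 − 55.2| / 7.1 = 0.2254
Noncentrality parameter: δ = d·√(n/2) = 0.2254 × √(84/2) = 1.4604
Critical value for a two-sided test at α = 0.1: z_{α/2} = 1.645.
Power = Φ(δ − 1.645) + Φ(−δ − 1.645) = Φ(-0.184) + Φ(-3.105) = 0.4268 + 0.0010 = 0.4278.

Power ≈ 0.428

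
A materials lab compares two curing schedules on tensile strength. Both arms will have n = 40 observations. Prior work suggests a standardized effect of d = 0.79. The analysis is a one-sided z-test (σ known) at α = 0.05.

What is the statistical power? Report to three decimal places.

Noncentrality parameter: δ = d·√(n/2) = 0.79 × √(40/2) = 3.5330
One-sided α = 0.05 → critical value z_{0.05} = 1.645.
Power = P(Z > 1.645 − δ) = Φ(1.888) = 0.9705.

Power ≈ 0.970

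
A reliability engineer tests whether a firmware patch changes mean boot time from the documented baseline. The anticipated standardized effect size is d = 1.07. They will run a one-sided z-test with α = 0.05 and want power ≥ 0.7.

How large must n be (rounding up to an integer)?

Set Φ(δ − 1.645) = 0.7; then δ − 1.645 = Φ⁻¹(0.7) = 0.524, giving δ = 2.169.
δ = d·√n ⇒ n = (δ/d)² = (2.169 / 1.07)² = 4.11.
Rounding up, n = 5.

n = 5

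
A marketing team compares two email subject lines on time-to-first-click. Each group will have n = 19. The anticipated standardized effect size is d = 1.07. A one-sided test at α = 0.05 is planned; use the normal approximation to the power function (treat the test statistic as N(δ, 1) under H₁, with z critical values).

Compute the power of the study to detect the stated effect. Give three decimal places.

Noncentrality parameter: δ = d·√(n/2) = 1.07 × √(19/2) = 3.2980
One-sided α = 0.05 → critical value z_{0.05} = 1.645.
Power = Φ(δ − 1.645) = Φ(1.653) = 0.9508.

Power ≈ 0.951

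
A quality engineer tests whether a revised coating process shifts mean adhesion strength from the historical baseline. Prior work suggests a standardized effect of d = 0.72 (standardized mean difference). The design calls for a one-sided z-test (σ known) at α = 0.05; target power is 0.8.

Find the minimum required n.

Set Φ(δ − 1.645) = 0.8; then δ − 1.645 = Φ⁻¹(0.8) = 0.842, giving δ = 2.486.
δ = d·√n ⇒ n = (δ/d)² = (2.486 / 0.72)² = 11.93.
Round up to the next whole unit.

n = 12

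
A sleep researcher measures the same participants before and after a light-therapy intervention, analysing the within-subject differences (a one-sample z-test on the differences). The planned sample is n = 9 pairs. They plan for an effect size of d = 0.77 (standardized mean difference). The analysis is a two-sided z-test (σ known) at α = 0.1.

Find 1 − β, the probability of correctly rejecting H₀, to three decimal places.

Noncentrality parameter: δ = d·√n = 0.77 × √9 = 2.3100
Critical value for a two-sided test at α = 0.1: z_{α/2} = 1.645.
Power = Φ(δ − 1.645) + Φ(−δ − 1.645) = Φ(0.665) + Φ(-3.955) = 0.7470 + 0.0000 = 0.7471.

Power ≈ 0.747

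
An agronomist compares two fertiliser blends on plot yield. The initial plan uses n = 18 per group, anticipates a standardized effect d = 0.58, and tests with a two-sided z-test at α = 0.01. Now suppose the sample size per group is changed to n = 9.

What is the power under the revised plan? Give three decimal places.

With n = 9 per group: δ = d·√(n/2) = 0.58 × √(9/2) = 1.2304. Critical value z_{0.005} = 2.576.
Revised power = Φ(δ − 2.576) + Φ(−δ − 2.576) = Φ(-1.345) + Φ(-3.806) = 0.0892 + 0.0001 = 0.0893.

Power ≈ 0.089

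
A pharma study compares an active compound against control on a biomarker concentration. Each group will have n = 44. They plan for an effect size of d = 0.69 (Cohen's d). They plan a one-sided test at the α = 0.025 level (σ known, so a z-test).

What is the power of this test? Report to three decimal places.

Power ≈ 0.899

Noncentrality parameter: δ = d·√(n/2) = 0.69 × √(44/2) = 3.2364
One-sided α = 0.025 → critical value z_{0.025} = 1.960.
Power = P(Z > 1.960 − δ) = Φ(1.276) = 0.8991.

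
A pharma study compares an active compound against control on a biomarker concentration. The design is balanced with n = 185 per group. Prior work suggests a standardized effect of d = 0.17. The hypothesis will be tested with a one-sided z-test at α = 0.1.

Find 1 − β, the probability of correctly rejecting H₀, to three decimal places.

Noncentrality parameter: λ = d·√(n/2) = 0.17 × √(185/2) = 1.6350
Critical value for a one-sided test at α = 0.1: z_α = 1.282.
Power = P(Z > 1.282 − λ) = Φ(0.353) = 0.6381.

Power ≈ 0.638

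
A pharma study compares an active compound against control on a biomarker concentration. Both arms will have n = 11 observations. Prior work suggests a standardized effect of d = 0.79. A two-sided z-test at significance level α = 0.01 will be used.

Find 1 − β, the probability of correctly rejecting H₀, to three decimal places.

Power ≈ 0.235

Noncentrality parameter: δ = d·√(n/2) = 0.79 × √(11/2) = 1.8527
Two-sided α = 0.01 → critical value z_{0.005} = 2.576.
Power = Φ(δ − 2.576) + Φ(−δ − 2.576) = Φ(-0.723) + Φ(-4.429) = 0.2348 + 0.0000 = 0.2348.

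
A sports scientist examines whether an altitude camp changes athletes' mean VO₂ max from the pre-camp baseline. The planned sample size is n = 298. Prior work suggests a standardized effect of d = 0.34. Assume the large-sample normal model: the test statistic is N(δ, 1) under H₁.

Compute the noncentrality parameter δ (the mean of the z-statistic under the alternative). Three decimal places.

δ = d·√n = 0.34 × √298 = 5.8693

δ ≈ 5.869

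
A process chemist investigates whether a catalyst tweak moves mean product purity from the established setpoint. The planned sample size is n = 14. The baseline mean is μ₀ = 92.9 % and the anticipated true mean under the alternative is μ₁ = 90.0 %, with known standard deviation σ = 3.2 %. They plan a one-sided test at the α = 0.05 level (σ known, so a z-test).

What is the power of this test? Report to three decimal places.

Power ≈ 0.960

Standardized effect: d = |μ₁ − μ₀| / σ = |90.0 − 92.9| / 3.2 = 0.9062
Noncentrality parameter: δ = d·√n = 0.9062 × √14 = 3.3909
Critical value for a one-sided test at α = 0.05: z_α = 1.645.
Power = Φ(δ − 1.645) = Φ(1.746) = 0.9596.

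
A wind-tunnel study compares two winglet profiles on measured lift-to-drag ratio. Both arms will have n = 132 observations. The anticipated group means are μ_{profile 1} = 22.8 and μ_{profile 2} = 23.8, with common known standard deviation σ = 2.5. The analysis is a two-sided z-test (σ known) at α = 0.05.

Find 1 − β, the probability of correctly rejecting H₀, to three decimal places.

Standardized effect: d = |μ_{profile 1} − μ_{profile 2}| / σ = |22.8 − 23.8| / 2.5 = 0.4000
Noncentrality parameter: δ = d·√(n/2) = 0.4000 × √(132/2) = 3.2496
Two-sided α = 0.05 → critical value z_{0.025} = 1.960.
Power = Φ(δ − 1.960) + Φ(−δ − 1.960) = Φ(1.290) + Φ(-5.210) = 0.9014 + 0.0000 = 0.9014.

Power ≈ 0.901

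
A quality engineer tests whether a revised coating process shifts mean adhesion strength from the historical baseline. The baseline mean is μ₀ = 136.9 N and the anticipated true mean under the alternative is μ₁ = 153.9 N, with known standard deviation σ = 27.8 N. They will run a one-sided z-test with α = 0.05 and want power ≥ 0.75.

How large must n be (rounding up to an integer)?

n = 15

Standardized effect: d = |μ₁ − μ₀| / σ = |153.9 − 136.9| / 27.8 = 0.6115
For power 0.75 need Φ(δ − z_{0.05}) = 0.75, so δ = z_{0.05} + z_{0.25} = 1.645 + 0.674 = 2.319.
δ = d·√n ⇒ n = (δ/d)² = (2.319 / 0.6115)² = 14.39.
Rounding up, n = 15.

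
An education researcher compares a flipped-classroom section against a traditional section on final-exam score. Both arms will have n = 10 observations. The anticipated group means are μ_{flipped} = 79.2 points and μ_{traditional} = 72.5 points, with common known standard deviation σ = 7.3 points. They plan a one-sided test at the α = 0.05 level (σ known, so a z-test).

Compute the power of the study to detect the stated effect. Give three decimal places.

Power ≈ 0.658

Standardized effect: d = |μ_{flipped} − μ_{traditional}| / σ = |79.2 − 72.5| / 7.3 = 0.9178
Noncentrality parameter: δ = d·√(n/2) = 0.9178 × √(10/2) = 2.0523
One-sided α = 0.05 → critical value z_{0.05} = 1.645.
Power = Φ(δ − 1.645) = Φ(0.407) = 0.6582.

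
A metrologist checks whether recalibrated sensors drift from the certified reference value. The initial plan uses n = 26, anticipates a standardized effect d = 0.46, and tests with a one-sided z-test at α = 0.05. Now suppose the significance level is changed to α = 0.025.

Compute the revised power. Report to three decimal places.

δ = d·√n = 0.46 × √26 = 2.3455 (unchanged). New critical value: z_{0.025} = 1.960.
Revised power = P(Z > 1.960 − δ) = Φ(0.386) = 0.6501.

Power ≈ 0.650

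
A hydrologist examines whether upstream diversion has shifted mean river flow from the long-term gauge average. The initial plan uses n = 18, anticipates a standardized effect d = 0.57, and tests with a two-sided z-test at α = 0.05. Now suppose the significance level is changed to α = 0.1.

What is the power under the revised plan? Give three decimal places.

Power ≈ 0.780

δ = d·√n = 0.57 × √18 = 2.4183 (unchanged). New critical value: z_{0.05} = 1.645.
Revised power = Φ(δ − 1.645) + Φ(−δ − 1.645) = Φ(0.773) + Φ(-4.063) = 0.7804 + 0.0000 = 0.7804.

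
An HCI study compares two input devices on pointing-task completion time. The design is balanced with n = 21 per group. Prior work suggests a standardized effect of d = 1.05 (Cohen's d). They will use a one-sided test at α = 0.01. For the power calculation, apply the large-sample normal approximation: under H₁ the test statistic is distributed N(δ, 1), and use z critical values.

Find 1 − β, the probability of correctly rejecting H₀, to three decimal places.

Noncentrality parameter: δ = d·√(n/2) = 1.05 × √(21/2) = 3.4024
One-sided α = 0.01 → critical value z_{0.01} = 2.326.
Power = Φ(δ − 2.326) = Φ(1.076) = 0.8590.

Power ≈ 0.859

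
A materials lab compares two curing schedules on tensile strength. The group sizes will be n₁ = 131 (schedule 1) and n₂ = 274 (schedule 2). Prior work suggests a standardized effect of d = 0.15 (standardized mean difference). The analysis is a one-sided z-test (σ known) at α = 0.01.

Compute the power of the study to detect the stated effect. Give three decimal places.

Noncentrality parameter: λ = d / √(1/n₁ + 1/n₂) = 0.15 / √(1/131 + 1/274) = 1.4121
Critical value for a one-sided test at α = 0.01: z_α = 2.326.
Power = P(Z > 2.326 − λ) = Φ(-0.914) = 0.1803.

Power ≈ 0.180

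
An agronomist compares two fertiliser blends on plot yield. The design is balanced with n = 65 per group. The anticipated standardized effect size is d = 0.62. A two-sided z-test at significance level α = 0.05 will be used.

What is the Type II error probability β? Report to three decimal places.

Noncentrality parameter: δ = d·√(n/2) = 0.62 × √(65/2) = 3.5345
Two-sided α = 0.05 → critical value z_{0.025} = 1.960.
Power = Φ(δ − 1.960) + Φ(−δ − 1.960) = Φ(1.575) + Φ(-5.495) = 0.9423 + 0.0000 = 0.9423.
Type II error: β = 1 − power = 1 − 0.9423 = 0.0577.

β ≈ 0.058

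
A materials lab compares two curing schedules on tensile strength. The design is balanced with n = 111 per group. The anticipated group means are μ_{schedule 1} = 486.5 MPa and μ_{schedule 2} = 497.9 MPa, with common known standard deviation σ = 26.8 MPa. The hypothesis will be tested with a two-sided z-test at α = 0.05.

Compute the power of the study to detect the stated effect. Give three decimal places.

Standardized effect: d = |μ_{schedule 1} − μ_{schedule 2}| / σ = |486.5 − 497.9| / 26.8 = 0.4254
Noncentrality parameter: δ = d·√(n/2) = 0.4254 × √(111/2) = 3.1690
Two-sided α = 0.05 → critical value z_{0.025} = 1.960.
Power = Φ(δ − 1.960) + Φ(−δ − 1.960) = Φ(1.209) + Φ(-5.129) = 0.8867 + 0.0000 = 0.8867.

Power ≈ 0.887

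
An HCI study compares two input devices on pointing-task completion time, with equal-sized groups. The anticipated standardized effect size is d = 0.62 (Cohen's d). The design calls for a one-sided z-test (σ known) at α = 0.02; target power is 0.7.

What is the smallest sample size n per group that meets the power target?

Set Φ(δ − 2.054) = 0.7; then δ − 2.054 = Φ⁻¹(0.7) = 0.524, giving δ = 2.578.
δ = d·√(n/2) ⇒ n = 2(δ/d)² = 2 × (2.578 / 0.62)² = 34.58.
Round up to the next whole unit.

n = 35 per group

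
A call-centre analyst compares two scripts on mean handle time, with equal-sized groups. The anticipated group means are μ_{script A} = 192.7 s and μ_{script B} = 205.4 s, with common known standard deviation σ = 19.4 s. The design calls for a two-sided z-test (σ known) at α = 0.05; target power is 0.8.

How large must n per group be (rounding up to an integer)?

Standardized effect: d = |μ_{script A} − μ_{script B}| / σ = |192.7 − 205.4| / 19.4 = 0.6546
For power 0.8 need Φ(δ − z_{0.025}) = 0.8, so δ = z_{0.025} + z_{0.20} = 1.960 + 0.842 = 2.802.
(The Φ(−δ − z_{α/2}) term is vanishingly small for δ > 0 and is dropped in the standard sample-size formula.)
δ = d·√(n/2) ⇒ n = 2(δ/d)² = 2 × (2.802 / 0.6546)² = 36.63.
Rounding up, n = 37 per group.

n = 37 per group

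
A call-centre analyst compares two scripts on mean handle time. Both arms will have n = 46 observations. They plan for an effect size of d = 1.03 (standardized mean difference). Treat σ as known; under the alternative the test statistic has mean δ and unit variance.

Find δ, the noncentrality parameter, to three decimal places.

The noncentrality parameter scales effect size by the design's sample-size factor: δ = d·√(n/2) = 1.03 × √(46/2) = 4.9397

δ ≈ 4.940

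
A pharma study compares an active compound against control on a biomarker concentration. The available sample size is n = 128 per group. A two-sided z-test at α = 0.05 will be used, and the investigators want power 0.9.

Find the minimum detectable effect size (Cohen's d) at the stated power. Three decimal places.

d ≈ 0.405

Required noncentrality: δ = z_{0.025} + z_{0.10} = 1.960 + 1.282 = 3.242.
(Lower-tail contribution to power is negligible for δ > 0.)
δ = d·√(n/2) ⇒ d = δ/√(n/2) = 3.242/√(128/2) = 0.4052.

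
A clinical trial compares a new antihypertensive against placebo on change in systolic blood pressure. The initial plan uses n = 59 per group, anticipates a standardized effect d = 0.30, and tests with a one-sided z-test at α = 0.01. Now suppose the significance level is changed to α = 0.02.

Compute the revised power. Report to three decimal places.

Power ≈ 0.336

δ = d·√(n/2) = 0.30 × √(59/2) = 1.6294 (unchanged). New critical value: z_{0.02} = 2.054.
Revised power = P(Z > 2.054 − δ) = Φ(-0.424) = 0.3357.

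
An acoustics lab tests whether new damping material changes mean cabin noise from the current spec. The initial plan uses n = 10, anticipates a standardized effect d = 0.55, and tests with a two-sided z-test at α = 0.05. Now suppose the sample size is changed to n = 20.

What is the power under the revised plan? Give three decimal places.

Power ≈ 0.691

With n = 20: δ = d·√n = 0.55 × √20 = 2.4597. Critical value z_{0.025} = 1.960.
Revised power = Φ(δ − 1.960) + Φ(−δ − 1.960) = Φ(0.500) + Φ(-4.420) = 0.6914 + 0.0000 = 0.6914.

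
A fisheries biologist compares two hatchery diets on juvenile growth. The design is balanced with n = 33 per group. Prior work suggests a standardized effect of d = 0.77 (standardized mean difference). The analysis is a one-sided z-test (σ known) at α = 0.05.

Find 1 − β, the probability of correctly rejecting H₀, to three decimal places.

Power ≈ 0.931

Noncentrality parameter: δ = d·√(n/2) = 0.77 × √(33/2) = 3.1278
Critical value for a one-sided test at α = 0.05: z_α = 1.645.
Power = P(Z > 1.645 − δ) = Φ(1.483) = 0.9309.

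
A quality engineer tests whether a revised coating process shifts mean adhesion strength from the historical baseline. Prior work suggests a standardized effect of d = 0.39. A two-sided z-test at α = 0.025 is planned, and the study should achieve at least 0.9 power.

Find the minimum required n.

Set Φ(δ − 2.241) = 0.9; then δ − 2.241 = Φ⁻¹(0.9) = 1.282, giving δ = 3.523.
(For δ > 0 the lower-tail rejection region contributes negligibly to power, so the one-term inversion is standard.)
δ = d·√n ⇒ n = (δ/d)² = (3.523 / 0.39)² = 81.60.
Round up to the next whole unit.

n = 82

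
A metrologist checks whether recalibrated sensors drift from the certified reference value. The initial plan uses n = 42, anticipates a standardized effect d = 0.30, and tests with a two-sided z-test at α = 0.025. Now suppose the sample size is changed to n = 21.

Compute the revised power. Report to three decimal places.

Power ≈ 0.193

With n = 21: δ = d·√n = 0.30 × √21 = 1.3748. Critical value z_{0.0125} = 2.241.
Revised power = Φ(δ − 2.241) + Φ(−δ − 2.241) = Φ(-0.867) + Φ(-3.616) = 0.1931 + 0.0001 = 0.1932.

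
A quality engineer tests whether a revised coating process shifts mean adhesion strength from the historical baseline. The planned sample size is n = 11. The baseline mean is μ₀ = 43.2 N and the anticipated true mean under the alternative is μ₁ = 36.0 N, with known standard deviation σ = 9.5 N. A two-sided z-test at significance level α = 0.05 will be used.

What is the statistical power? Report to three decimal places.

Power ≈ 0.710

Standardized effect: d = |μ₁ − μ₀| / σ = |36.0 − 43.2| / 9.5 = 0.7579
Noncentrality parameter: δ = d·√n = 0.7579 × √11 = 2.5137
Two-sided α = 0.05 → critical value z_{0.025} = 1.960.
Power = Φ(δ − 1.960) + Φ(−δ − 1.960) = Φ(0.554) + Φ(-4.474) = 0.7101 + 0.0000 = 0.7101.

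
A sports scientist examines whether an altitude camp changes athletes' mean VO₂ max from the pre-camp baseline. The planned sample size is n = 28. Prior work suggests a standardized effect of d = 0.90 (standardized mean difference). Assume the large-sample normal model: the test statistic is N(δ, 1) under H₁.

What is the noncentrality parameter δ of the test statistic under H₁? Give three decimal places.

δ ≈ 4.762

The noncentrality parameter scales effect size by the design's sample-size factor: δ = d·√n = 0.90 × √28 = 4.7624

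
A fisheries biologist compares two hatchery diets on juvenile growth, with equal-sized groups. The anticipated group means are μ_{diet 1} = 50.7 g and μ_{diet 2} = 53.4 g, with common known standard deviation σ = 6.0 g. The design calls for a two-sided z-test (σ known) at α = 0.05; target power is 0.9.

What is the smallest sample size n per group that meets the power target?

n = 104 per group

Standardized effect: d = |μ_{diet 1} − μ_{diet 2}| / σ = |50.7 − 53.4| / 6.0 = 0.4500
Set Φ(δ − 1.960) = 0.9; then δ − 1.960 = Φ⁻¹(0.9) = 1.282, giving δ = 3.242.
(Ignoring the negligible lower-tail rejection probability gives the usual closed-form inversion.)
δ = d·√(n/2) ⇒ n = 2(δ/d)² = 2 × (3.242 / 0.4500)² = 103.78.
Round up to the next whole unit.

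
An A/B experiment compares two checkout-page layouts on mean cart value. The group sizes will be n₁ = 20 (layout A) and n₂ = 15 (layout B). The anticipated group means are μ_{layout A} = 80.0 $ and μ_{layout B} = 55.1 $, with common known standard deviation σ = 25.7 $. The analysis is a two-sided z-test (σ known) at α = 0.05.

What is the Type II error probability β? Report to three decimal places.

β ≈ 0.190

Standardized effect: d = |μ_{layout A} − μ_{layout B}| / σ = |80.0 − 55.1| / 25.7 = 0.9689
Noncentrality parameter: δ = d / √(1/n₁ + 1/n₂) = 0.9689 / √(1/20 + 1/15) = 2.8366
Two-sided α = 0.05 → critical value z_{0.025} = 1.960.
Power = Φ(δ − 1.960) + Φ(−δ − 1.960) = Φ(0.877) + Φ(-4.797) = 0.8096 + 0.0000 = 0.8096.
Type II error: β = 1 − power = 1 − 0.8096 = 0.1904.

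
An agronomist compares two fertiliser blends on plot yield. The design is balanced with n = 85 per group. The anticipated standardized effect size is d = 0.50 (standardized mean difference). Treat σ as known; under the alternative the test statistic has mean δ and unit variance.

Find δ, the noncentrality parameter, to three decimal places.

δ ≈ 3.260

The noncentrality parameter scales effect size by the design's sample-size factor: δ = d·√(n/2) = 0.50 × √(85/2) = 3.2596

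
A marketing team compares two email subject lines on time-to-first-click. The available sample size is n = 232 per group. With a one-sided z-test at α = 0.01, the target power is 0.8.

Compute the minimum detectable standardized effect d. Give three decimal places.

d ≈ 0.294

Required noncentrality: δ = z_{0.01} + z_{0.20} = 2.326 + 0.842 = 3.168.
δ = d·√(n/2) ⇒ d = δ/√(n/2) = 3.168/√(232/2) = 0.2941.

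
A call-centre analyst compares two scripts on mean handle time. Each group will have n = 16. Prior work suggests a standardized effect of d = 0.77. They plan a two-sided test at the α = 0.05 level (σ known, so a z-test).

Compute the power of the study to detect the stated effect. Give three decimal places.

Power ≈ 0.586

Noncentrality parameter: δ = d·√(n/2) = 0.77 × √(16/2) = 2.1779
Critical value for a two-sided test at α = 0.05: z_{α/2} = 1.960.
Power = Φ(δ − 1.960) + Φ(−δ − 1.960) = Φ(0.218) + Φ(-4.138) = 0.5863 + 0.0000 = 0.5863.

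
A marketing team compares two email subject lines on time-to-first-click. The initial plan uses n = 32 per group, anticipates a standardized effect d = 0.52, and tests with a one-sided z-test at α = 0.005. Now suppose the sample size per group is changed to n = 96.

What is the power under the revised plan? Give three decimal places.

With n = 96 per group: δ = d·√(n/2) = 0.52 × √(96/2) = 3.6027. Critical value z_{0.005} = 2.576.
Revised power = Φ(δ − 2.576) = Φ(1.027) = 0.8478.

Power ≈ 0.848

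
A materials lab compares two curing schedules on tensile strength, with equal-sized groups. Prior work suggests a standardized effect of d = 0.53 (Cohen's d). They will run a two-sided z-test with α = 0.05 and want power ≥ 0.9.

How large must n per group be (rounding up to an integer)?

n = 75 per group

For power 0.9 need Φ(δ − z_{0.025}) = 0.9, so δ = z_{0.025} + z_{0.10} = 1.960 + 1.282 = 3.242.
(The Φ(−δ − z_{α/2}) term is vanishingly small for δ > 0 and is dropped in the standard sample-size formula.)
δ = d·√(n/2) ⇒ n = 2(δ/d)² = 2 × (3.242 / 0.53)² = 74.81.
Rounding up, n = 75 per group.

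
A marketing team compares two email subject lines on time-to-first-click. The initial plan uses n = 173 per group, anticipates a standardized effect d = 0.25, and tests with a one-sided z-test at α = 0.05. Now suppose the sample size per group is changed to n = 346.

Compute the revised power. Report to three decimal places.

Power ≈ 0.950

With n = 346 per group: δ = d·√(n/2) = 0.25 × √(346/2) = 3.2882. Critical value z_{0.05} = 1.645.
Revised power = Φ(δ − 1.645) = Φ(1.643) = 0.9498.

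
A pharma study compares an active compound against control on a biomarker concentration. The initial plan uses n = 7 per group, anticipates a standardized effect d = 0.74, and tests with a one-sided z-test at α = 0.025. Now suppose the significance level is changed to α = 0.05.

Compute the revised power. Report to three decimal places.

δ = d·√(n/2) = 0.74 × √(7/2) = 1.3844 (unchanged). New critical value: z_{0.05} = 1.645.
Revised power = Φ(δ − 1.645) = Φ(-0.260) = 0.3973.

Power ≈ 0.397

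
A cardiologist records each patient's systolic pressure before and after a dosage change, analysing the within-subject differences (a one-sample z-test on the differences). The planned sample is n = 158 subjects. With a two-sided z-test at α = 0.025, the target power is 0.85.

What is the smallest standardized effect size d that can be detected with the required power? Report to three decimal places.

Required noncentrality: δ = z_{0.0125} + z_{0.15} = 2.241 + 1.036 = 3.278.
(The second rejection-region term Φ(−δ − z_{α/2}) is negligible and dropped.)
δ = d·√n ⇒ d = δ/√n = 3.278/√158 = 0.2608.

d ≈ 0.261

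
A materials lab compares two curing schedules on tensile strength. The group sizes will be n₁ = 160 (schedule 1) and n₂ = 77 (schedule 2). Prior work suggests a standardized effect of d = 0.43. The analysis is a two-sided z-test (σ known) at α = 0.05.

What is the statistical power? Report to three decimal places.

Power ≈ 0.873

Noncentrality parameter: λ = d / √(1/n₁ + 1/n₂) = 0.43 / √(1/160 + 1/77) = 3.1003
Critical value for a two-sided test at α = 0.05: z_{α/2} = 1.960.
Power = Φ(λ − 1.960) + Φ(−λ − 1.960) = Φ(1.140) + Φ(-5.060) = 0.8729 + 0.0000 = 0.8729.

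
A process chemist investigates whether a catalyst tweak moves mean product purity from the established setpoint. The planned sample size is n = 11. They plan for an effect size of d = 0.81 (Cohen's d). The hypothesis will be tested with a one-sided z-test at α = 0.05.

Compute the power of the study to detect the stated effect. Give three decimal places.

Noncentrality parameter: δ = d·√n = 0.81 × √11 = 2.6865
One-sided α = 0.05 → critical value z_{0.05} = 1.645.
Power = P(Z > 1.645 − δ) = Φ(1.042) = 0.8512.

Power ≈ 0.851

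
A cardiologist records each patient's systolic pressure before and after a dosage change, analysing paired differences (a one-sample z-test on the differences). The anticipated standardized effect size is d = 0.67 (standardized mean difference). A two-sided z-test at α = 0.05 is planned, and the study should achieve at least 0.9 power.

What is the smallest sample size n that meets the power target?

For power 0.9 need Φ(δ − z_{0.025}) = 0.9, so δ = z_{0.025} + z_{0.10} = 1.960 + 1.282 = 3.242.
(Ignoring the negligible lower-tail rejection probability gives the usual closed-form inversion.)
δ = d·√n ⇒ n = (δ/d)² = (3.242 / 0.67)² = 23.41.
Rounding up, n = 24.

n = 24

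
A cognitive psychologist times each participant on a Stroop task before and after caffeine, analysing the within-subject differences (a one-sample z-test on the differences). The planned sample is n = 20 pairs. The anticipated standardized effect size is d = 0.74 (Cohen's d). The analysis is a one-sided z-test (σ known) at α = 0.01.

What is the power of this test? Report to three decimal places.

Power ≈ 0.837

Noncentrality parameter: δ = d·√n = 0.74 × √20 = 3.3094
Critical value for a one-sided test at α = 0.01: z_α = 2.326.
Power = P(Z > 2.326 − δ) = Φ(0.983) = 0.8372.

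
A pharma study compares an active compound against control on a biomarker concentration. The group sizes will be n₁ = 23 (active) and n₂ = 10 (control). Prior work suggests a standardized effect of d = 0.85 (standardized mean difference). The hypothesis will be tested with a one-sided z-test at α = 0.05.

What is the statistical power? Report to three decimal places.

Noncentrality parameter: δ = d / √(1/n₁ + 1/n₂) = 0.85 / √(1/23 + 1/10) = 2.2440
One-sided α = 0.05 → critical value z_{0.05} = 1.645.
Power = Φ(δ − 1.645) = Φ(0.599) = 0.7255.

Power ≈ 0.725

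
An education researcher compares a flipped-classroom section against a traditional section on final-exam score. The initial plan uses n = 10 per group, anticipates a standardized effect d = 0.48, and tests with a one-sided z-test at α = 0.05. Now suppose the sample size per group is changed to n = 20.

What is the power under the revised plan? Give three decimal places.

Power ≈ 0.449

With n = 20 per group: δ = d·√(n/2) = 0.48 × √(20/2) = 1.5179. Critical value z_{0.05} = 1.645.
Revised power = P(Z > 1.645 − δ) = Φ(-0.127) = 0.4495.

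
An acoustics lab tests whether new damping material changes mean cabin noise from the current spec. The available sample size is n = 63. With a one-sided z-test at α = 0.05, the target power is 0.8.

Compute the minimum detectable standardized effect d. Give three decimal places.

d ≈ 0.313

Required noncentrality: δ = z_{0.05} + z_{0.20} = 1.645 + 0.842 = 2.486.
δ = d·√n ⇒ d = δ/√n = 2.486/√63 = 0.3133.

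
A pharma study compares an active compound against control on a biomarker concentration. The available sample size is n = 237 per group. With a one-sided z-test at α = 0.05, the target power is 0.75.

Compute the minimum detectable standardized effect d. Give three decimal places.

d ≈ 0.213

Required noncentrality: δ = z_{0.05} + z_{0.25} = 1.645 + 0.674 = 2.319.
δ = d·√(n/2) ⇒ d = δ/√(n/2) = 2.319/√(237/2) = 0.2131.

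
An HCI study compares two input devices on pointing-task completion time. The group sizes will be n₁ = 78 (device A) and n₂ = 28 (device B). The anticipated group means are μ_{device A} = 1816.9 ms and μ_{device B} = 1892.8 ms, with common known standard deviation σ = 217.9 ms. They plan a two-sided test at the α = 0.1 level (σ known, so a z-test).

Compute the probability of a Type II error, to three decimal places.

Standardized effect: d = |μ_{device A} − μ_{device B}| / σ = |1816.9 − 1892.8| / 217.9 = 0.3483
Noncentrality parameter: λ = d / √(1/n₁ + 1/n₂) = 0.3483 / √(1/78 + 1/28) = 1.5811
Two-sided α = 0.1 → critical value z_{0.05} = 1.645.
Power = Φ(λ − 1.645) + Φ(−λ − 1.645) = Φ(-0.064) + Φ(-3.226) = 0.4746 + 0.0006 = 0.4752.
Type II error: β = 1 − power = 1 − 0.4752 = 0.5248.

β ≈ 0.525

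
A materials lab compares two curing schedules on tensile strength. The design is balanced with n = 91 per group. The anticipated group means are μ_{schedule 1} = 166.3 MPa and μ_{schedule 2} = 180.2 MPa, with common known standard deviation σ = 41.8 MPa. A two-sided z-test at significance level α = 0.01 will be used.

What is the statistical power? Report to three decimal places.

Standardized effect: d = |μ_{schedule 1} − μ_{schedule 2}| / σ = |166.3 − 180.2| / 41.8 = 0.3325
Noncentrality parameter: δ = d·√(n/2) = 0.3325 × √(91/2) = 2.2431
Critical value for a two-sided test at α = 0.01: z_{α/2} = 2.576.
Power = Φ(δ − 2.576) + Φ(−δ − 2.576) = Φ(-0.333) + Φ(-4.819) = 0.3697 + 0.0000 = 0.3697.

Power ≈ 0.370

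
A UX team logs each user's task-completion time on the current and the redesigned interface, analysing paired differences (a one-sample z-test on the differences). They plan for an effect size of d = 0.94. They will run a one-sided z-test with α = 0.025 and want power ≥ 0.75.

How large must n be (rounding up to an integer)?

n = 8

Set Φ(δ − 1.960) = 0.75; then δ − 1.960 = Φ⁻¹(0.75) = 0.674, giving δ = 2.634.
δ = d·√n ⇒ n = (δ/d)² = (2.634 / 0.94)² = 7.85.
Rounding up, n = 8.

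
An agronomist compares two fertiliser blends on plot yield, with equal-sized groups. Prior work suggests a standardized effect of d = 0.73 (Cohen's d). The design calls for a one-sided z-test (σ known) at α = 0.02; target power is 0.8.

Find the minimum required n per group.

Set Φ(δ − 2.054) = 0.8; then δ − 2.054 = Φ⁻¹(0.8) = 0.842, giving δ = 2.895.
δ = d·√(n/2) ⇒ n = 2(δ/d)² = 2 × (2.895 / 0.73)² = 31.46.
Rounding up, n = 32 per group.

n = 32 per group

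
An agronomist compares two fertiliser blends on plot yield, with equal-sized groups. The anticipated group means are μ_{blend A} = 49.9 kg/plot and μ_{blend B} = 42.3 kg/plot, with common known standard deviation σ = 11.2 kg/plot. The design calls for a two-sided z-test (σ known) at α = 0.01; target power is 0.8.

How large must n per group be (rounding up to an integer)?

n = 51 per group

Standardized effect: d = |μ_{blend A} − μ_{blend B}| / σ = |49.9 − 42.3| / 11.2 = 0.6786
For power 0.8 need Φ(δ − z_{0.005}) = 0.8, so δ = z_{0.005} + z_{0.20} = 2.576 + 0.842 = 3.417.
(Ignoring the negligible lower-tail rejection probability gives the usual closed-form inversion.)
δ = d·√(n/2) ⇒ n = 2(δ/d)² = 2 × (3.417 / 0.6786)² = 50.73.
Round up to the next whole unit.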